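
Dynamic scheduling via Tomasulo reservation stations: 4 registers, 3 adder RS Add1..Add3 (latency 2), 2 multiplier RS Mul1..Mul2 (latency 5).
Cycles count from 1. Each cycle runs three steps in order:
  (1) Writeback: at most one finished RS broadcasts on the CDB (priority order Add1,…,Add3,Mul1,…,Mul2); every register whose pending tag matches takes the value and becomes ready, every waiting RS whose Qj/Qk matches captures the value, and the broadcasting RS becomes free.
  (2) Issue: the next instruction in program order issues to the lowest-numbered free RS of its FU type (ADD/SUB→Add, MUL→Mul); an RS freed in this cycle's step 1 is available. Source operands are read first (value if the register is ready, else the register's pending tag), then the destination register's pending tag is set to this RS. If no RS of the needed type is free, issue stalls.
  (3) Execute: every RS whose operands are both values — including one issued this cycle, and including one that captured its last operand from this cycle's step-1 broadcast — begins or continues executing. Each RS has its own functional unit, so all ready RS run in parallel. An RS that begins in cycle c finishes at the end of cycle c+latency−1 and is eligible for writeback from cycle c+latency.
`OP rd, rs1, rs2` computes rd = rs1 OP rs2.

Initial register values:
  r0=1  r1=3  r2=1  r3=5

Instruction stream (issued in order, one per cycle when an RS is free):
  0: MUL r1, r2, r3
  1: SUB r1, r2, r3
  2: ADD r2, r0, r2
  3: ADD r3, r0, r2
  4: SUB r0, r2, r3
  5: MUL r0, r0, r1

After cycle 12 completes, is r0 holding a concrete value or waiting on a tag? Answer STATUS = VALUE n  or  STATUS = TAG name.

  c1: issue MUL r1<-Mul1  regs: r0:1,r1:Mul1,r2:1,r3:5
  c2: issue SUB r1<-Add1  regs: r0:1,r1:Add1,r2:1,r3:5
  c3: issue ADD r2<-Add2  regs: r0:1,r1:Add1,r2:Add2,r3:5
  c4: CDB Add1=-4; issue ADD r3<-Add1  regs: r0:1,r1:-4,r2:Add2,r3:Add1
  c5: CDB Add2=2; issue SUB r0<-Add2  regs: r0:Add2,r1:-4,r2:2,r3:Add1
  c6: CDB Mul1=5; issue MUL r0<-Mul1  regs: r0:Mul1,r1:-4,r2:2,r3:Add1
  c7: CDB Add1=3  regs: r0:Mul1,r1:-4,r2:2,r3:3
  c8: -  regs: r0:Mul1,r1:-4,r2:2,r3:3
  c9: CDB Add2=-1  regs: r0:Mul1,r1:-4,r2:2,r3:3
  c10: -  regs: r0:Mul1,r1:-4,r2:2,r3:3
  c11: -  regs: r0:Mul1,r1:-4,r2:2,r3:3
  c12: -  regs: r0:Mul1,r1:-4,r2:2,r3:3

STATUS = TAG Mul1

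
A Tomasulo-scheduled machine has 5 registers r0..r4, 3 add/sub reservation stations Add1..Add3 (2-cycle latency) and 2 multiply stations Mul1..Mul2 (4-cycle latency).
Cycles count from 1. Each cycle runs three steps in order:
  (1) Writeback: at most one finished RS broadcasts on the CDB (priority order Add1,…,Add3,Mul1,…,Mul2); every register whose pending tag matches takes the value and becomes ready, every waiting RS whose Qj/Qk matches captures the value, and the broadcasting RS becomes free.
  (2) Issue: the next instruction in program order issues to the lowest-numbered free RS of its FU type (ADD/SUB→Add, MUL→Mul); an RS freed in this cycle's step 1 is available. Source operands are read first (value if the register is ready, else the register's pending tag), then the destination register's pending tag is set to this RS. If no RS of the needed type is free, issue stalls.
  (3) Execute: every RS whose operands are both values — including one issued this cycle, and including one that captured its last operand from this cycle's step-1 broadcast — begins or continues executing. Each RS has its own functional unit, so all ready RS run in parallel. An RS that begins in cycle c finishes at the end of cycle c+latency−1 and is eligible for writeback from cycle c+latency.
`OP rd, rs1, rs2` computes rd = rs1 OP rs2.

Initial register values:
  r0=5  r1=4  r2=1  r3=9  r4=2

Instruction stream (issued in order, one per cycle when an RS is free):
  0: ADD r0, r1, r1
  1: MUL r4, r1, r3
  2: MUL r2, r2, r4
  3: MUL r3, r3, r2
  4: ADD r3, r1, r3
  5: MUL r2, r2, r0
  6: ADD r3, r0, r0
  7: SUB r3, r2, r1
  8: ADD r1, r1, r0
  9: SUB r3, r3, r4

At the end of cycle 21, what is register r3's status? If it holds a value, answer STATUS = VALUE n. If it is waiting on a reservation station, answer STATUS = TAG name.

cycle 1: issue ADD r0<-Add1 // r0:Add1,r1:4,r2:1,r3:9,r4:2
cycle 2: issue MUL r4<-Mul1 // r0:Add1,r1:4,r2:1,r3:9,r4:Mul1
cycle 3: CDB Add1=8; issue MUL r2<-Mul2 // r0:8,r1:4,r2:Mul2,r3:9,r4:Mul1
cycle 4: stall // r0:8,r1:4,r2:Mul2,r3:9,r4:Mul1
cycle 5: stall // r0:8,r1:4,r2:Mul2,r3:9,r4:Mul1
cycle 6: CDB Mul1=36; issue MUL r3<-Mul1 // r0:8,r1:4,r2:Mul2,r3:Mul1,r4:36
cycle 7: issue ADD r3<-Add1 // r0:8,r1:4,r2:Mul2,r3:Add1,r4:36
cycle 8: stall // r0:8,r1:4,r2:Mul2,r3:Add1,r4:36
cycle 9: stall // r0:8,r1:4,r2:Mul2,r3:Add1,r4:36
cycle 10: CDB Mul2=36; issue MUL r2<-Mul2 // r0:8,r1:4,r2:Mul2,r3:Add1,r4:36
cycle 11: issue ADD r3<-Add2 // r0:8,r1:4,r2:Mul2,r3:Add2,r4:36
cycle 12: issue SUB r3<-Add3 // r0:8,r1:4,r2:Mul2,r3:Add3,r4:36
cycle 13: CDB Add2=16; issue ADD r1<-Add2 // r0:8,r1:Add2,r2:Mul2,r3:Add3,r4:36
cycle 14: CDB Mul1=324; stall // r0:8,r1:Add2,r2:Mul2,r3:Add3,r4:36
cycle 15: CDB Add2=12; issue SUB r3<-Add2 // r0:8,r1:12,r2:Mul2,r3:Add2,r4:36
cycle 16: CDB Add1=328 // r0:8,r1:12,r2:Mul2,r3:Add2,r4:36
cycle 17: CDB Mul2=288 // r0:8,r1:12,r2:288,r3:Add2,r4:36
cycle 18: - // r0:8,r1:12,r2:288,r3:Add2,r4:36
cycle 19: CDB Add3=284 // r0:8,r1:12,r2:288,r3:Add2,r4:36
cycle 20: - // r0:8,r1:12,r2:288,r3:Add2,r4:36
cycle 21: CDB Add2=248 // r0:8,r1:12,r2:288,r3:248,r4:36

STATUS = VALUE 248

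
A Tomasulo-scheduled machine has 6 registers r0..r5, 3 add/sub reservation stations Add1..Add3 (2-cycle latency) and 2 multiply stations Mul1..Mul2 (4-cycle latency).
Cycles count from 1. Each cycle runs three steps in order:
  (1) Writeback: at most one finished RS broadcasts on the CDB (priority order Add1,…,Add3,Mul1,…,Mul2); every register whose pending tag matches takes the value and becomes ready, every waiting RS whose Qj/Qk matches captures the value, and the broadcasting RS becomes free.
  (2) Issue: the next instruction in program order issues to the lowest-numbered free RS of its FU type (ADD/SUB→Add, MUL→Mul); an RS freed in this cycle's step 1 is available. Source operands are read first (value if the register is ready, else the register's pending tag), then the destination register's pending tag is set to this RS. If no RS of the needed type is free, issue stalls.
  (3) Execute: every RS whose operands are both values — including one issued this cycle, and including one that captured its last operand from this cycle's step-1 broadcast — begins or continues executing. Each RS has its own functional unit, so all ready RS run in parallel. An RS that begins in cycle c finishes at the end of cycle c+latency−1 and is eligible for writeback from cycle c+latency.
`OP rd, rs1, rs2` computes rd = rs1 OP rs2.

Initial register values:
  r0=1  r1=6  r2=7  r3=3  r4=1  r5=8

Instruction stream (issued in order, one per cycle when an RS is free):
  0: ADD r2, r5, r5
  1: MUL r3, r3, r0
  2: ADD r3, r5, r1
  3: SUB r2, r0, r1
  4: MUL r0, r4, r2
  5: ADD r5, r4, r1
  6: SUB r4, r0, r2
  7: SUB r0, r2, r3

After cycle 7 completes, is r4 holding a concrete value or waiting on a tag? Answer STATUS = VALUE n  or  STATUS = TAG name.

  c1: issue ADD r2<-Add1  regs: r0:1,r1:6,r2:Add1,r3:3,r4:1,r5:8
  c2: issue MUL r3<-Mul1  regs: r0:1,r1:6,r2:Add1,r3:Mul1,r4:1,r5:8
  c3: CDB Add1=16; issue ADD r3<-Add1  regs: r0:1,r1:6,r2:16,r3:Add1,r4:1,r5:8
  c4: issue SUB r2<-Add2  regs: r0:1,r1:6,r2:Add2,r3:Add1,r4:1,r5:8
  c5: CDB Add1=14; issue MUL r0<-Mul2  regs: r0:Mul2,r1:6,r2:Add2,r3:14,r4:1,r5:8
  c6: CDB Add2=-5; issue ADD r5<-Add1  regs: r0:Mul2,r1:6,r2:-5,r3:14,r4:1,r5:Add1
  c7: CDB Mul1=3; issue SUB r4<-Add2  regs: r0:Mul2,r1:6,r2:-5,r3:14,r4:Add2,r5:Add1

STATUS = TAG Add2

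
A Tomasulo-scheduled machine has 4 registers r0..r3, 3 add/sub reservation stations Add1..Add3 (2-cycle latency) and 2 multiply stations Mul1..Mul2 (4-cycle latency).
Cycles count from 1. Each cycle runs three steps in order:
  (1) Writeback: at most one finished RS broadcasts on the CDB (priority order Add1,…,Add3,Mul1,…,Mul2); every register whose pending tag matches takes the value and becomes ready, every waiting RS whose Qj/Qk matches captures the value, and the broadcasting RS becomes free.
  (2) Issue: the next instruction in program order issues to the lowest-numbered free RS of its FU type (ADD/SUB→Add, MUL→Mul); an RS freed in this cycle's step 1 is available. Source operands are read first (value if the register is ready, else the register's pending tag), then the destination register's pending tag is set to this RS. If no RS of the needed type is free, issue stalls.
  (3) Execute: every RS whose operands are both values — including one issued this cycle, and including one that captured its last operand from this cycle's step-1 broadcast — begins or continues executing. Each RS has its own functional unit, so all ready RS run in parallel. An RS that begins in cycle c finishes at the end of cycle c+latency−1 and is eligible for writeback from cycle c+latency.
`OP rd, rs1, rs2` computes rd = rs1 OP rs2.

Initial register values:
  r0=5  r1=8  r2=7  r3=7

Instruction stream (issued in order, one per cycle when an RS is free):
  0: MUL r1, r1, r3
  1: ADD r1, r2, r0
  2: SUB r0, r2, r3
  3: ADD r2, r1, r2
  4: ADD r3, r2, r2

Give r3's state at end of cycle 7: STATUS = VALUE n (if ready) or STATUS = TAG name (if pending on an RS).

STATUS = TAG Add2

  c1: issue MUL r1<-Mul1  regs: r0:5,r1:Mul1,r2:7,r3:7
  c2: issue ADD r1<-Add1  regs: r0:5,r1:Add1,r2:7,r3:7
  c3: issue SUB r0<-Add2  regs: r0:Add2,r1:Add1,r2:7,r3:7
  c4: CDB Add1=12; issue ADD r2<-Add1  regs: r0:Add2,r1:12,r2:Add1,r3:7
  c5: CDB Add2=0; issue ADD r3<-Add2  regs: r0:0,r1:12,r2:Add1,r3:Add2
  c6: CDB Add1=19  regs: r0:0,r1:12,r2:19,r3:Add2
  c7: CDB Mul1=56  regs: r0:0,r1:12,r2:19,r3:Add2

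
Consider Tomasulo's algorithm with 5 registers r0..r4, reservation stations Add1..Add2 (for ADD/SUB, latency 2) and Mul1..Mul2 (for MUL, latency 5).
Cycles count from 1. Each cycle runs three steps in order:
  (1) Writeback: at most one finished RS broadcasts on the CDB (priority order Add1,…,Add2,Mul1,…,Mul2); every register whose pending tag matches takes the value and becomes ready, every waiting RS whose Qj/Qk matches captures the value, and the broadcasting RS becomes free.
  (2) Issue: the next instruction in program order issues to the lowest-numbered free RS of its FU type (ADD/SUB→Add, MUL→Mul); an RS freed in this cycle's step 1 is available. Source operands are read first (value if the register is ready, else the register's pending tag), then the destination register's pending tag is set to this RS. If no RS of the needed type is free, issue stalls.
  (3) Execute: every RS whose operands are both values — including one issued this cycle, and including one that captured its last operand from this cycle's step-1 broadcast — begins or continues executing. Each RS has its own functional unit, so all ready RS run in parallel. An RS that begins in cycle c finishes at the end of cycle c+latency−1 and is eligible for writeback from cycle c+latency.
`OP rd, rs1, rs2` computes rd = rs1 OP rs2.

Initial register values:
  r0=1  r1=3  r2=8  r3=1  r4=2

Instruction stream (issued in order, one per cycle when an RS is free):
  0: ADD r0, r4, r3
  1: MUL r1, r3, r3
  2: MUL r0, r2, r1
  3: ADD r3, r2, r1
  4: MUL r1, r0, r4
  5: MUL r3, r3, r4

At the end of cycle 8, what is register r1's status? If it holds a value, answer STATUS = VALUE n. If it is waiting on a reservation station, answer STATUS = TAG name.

STATUS = TAG Mul1

cycle 1: issue ADD r0<-Add1 // r0:Add1,r1:3,r2:8,r3:1,r4:2
cycle 2: issue MUL r1<-Mul1 // r0:Add1,r1:Mul1,r2:8,r3:1,r4:2
cycle 3: CDB Add1=3; issue MUL r0<-Mul2 // r0:Mul2,r1:Mul1,r2:8,r3:1,r4:2
cycle 4: issue ADD r3<-Add1 // r0:Mul2,r1:Mul1,r2:8,r3:Add1,r4:2
cycle 5: stall // r0:Mul2,r1:Mul1,r2:8,r3:Add1,r4:2
cycle 6: stall // r0:Mul2,r1:Mul1,r2:8,r3:Add1,r4:2
cycle 7: CDB Mul1=1; issue MUL r1<-Mul1 // r0:Mul2,r1:Mul1,r2:8,r3:Add1,r4:2
cycle 8: stall // r0:Mul2,r1:Mul1,r2:8,r3:Add1,r4:2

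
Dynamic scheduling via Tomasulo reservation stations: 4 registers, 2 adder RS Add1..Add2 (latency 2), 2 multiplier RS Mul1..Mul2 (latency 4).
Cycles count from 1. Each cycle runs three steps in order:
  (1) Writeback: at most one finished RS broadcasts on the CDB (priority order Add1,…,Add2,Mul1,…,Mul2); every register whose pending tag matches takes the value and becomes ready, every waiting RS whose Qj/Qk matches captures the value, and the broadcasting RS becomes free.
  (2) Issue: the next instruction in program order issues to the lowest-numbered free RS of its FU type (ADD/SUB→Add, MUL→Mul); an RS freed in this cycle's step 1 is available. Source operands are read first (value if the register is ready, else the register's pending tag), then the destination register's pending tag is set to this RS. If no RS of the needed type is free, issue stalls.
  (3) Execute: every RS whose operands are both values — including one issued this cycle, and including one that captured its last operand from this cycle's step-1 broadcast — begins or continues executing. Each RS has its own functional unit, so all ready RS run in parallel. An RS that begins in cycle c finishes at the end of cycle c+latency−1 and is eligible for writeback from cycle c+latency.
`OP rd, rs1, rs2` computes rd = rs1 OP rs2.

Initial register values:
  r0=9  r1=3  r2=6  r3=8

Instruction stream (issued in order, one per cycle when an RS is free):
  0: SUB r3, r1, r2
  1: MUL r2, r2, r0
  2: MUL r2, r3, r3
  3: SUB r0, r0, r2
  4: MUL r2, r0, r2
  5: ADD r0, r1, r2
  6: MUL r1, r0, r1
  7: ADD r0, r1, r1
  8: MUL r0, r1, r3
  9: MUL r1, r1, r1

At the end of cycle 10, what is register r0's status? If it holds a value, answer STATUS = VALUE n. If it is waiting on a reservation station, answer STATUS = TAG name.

STATUS = TAG Add1

  c1: issue SUB r3<-Add1  regs: r0:9,r1:3,r2:6,r3:Add1
  c2: issue MUL r2<-Mul1  regs: r0:9,r1:3,r2:Mul1,r3:Add1
  c3: CDB Add1=-3; issue MUL r2<-Mul2  regs: r0:9,r1:3,r2:Mul2,r3:-3
  c4: issue SUB r0<-Add1  regs: r0:Add1,r1:3,r2:Mul2,r3:-3
  c5: stall  regs: r0:Add1,r1:3,r2:Mul2,r3:-3
  c6: CDB Mul1=54; issue MUL r2<-Mul1  regs: r0:Add1,r1:3,r2:Mul1,r3:-3
  c7: CDB Mul2=9; issue ADD r0<-Add2  regs: r0:Add2,r1:3,r2:Mul1,r3:-3
  c8: issue MUL r1<-Mul2  regs: r0:Add2,r1:Mul2,r2:Mul1,r3:-3
  c9: CDB Add1=0; issue ADD r0<-Add1  regs: r0:Add1,r1:Mul2,r2:Mul1,r3:-3
  c10: stall  regs: r0:Add1,r1:Mul2,r2:Mul1,r3:-3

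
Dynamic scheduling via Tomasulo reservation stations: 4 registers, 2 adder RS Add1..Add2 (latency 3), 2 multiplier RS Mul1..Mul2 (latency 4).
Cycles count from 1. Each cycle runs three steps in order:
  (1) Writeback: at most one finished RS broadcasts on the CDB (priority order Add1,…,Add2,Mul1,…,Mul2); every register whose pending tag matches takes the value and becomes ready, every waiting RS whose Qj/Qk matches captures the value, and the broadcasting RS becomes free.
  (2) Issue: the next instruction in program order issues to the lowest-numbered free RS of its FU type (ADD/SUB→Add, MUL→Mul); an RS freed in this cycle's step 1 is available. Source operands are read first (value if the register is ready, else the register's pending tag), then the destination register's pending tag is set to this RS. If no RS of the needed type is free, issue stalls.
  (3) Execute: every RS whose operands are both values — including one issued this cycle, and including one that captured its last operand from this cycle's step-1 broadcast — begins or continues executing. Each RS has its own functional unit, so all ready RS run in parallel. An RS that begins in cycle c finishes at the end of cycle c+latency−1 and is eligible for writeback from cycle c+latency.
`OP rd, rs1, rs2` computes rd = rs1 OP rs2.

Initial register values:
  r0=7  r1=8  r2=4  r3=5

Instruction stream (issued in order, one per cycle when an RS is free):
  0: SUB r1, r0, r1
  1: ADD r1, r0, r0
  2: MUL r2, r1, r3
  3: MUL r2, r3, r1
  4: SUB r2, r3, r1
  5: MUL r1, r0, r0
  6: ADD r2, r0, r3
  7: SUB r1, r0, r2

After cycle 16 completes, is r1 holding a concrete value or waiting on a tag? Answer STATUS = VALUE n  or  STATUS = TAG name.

STATUS = VALUE -5

  c1: issue SUB r1<-Add1  regs: r0:7,r1:Add1,r2:4,r3:5
  c2: issue ADD r1<-Add2  regs: r0:7,r1:Add2,r2:4,r3:5
  c3: issue MUL r2<-Mul1  regs: r0:7,r1:Add2,r2:Mul1,r3:5
  c4: CDB Add1=-1; issue MUL r2<-Mul2  regs: r0:7,r1:Add2,r2:Mul2,r3:5
  c5: CDB Add2=14; issue SUB r2<-Add1  regs: r0:7,r1:14,r2:Add1,r3:5
  c6: stall  regs: r0:7,r1:14,r2:Add1,r3:5
  c7: stall  regs: r0:7,r1:14,r2:Add1,r3:5
  c8: CDB Add1=-9; stall  regs: r0:7,r1:14,r2:-9,r3:5
  c9: CDB Mul1=70; issue MUL r1<-Mul1  regs: r0:7,r1:Mul1,r2:-9,r3:5
  c10: CDB Mul2=70; issue ADD r2<-Add1  regs: r0:7,r1:Mul1,r2:Add1,r3:5
  c11: issue SUB r1<-Add2  regs: r0:7,r1:Add2,r2:Add1,r3:5
  c12: -  regs: r0:7,r1:Add2,r2:Add1,r3:5
  c13: CDB Add1=12  regs: r0:7,r1:Add2,r2:12,r3:5
  c14: CDB Mul1=49  regs: r0:7,r1:Add2,r2:12,r3:5
  c15: -  regs: r0:7,r1:Add2,r2:12,r3:5
  c16: CDB Add2=-5  regs: r0:7,r1:-5,r2:12,r3:5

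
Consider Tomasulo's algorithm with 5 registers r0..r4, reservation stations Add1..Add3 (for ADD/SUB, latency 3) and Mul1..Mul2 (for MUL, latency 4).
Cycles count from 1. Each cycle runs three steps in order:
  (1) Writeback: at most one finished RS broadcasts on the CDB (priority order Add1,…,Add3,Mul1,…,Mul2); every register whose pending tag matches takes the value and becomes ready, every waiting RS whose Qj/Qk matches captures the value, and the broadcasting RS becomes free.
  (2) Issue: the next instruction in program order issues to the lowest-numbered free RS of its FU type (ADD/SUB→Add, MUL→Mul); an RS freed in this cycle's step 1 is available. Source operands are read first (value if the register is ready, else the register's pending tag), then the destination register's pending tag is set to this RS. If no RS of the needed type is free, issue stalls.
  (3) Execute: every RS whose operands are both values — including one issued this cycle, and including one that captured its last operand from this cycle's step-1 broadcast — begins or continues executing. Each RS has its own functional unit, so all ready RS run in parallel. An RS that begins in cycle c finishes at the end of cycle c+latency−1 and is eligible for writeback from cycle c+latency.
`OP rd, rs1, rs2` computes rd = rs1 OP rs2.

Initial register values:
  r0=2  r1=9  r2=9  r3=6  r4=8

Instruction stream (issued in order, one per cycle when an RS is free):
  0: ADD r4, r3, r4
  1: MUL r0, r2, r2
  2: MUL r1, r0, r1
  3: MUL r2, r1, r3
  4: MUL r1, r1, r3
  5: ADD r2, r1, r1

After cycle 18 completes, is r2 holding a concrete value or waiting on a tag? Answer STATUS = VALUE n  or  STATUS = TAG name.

STATUS = VALUE 8748

cycle 1: issue ADD r4<-Add1 // r0:2,r1:9,r2:9,r3:6,r4:Add1
cycle 2: issue MUL r0<-Mul1 // r0:Mul1,r1:9,r2:9,r3:6,r4:Add1
cycle 3: issue MUL r1<-Mul2 // r0:Mul1,r1:Mul2,r2:9,r3:6,r4:Add1
cycle 4: CDB Add1=14; stall // r0:Mul1,r1:Mul2,r2:9,r3:6,r4:14
cycle 5: stall // r0:Mul1,r1:Mul2,r2:9,r3:6,r4:14
cycle 6: CDB Mul1=81; issue MUL r2<-Mul1 // r0:81,r1:Mul2,r2:Mul1,r3:6,r4:14
cycle 7: stall // r0:81,r1:Mul2,r2:Mul1,r3:6,r4:14
cycle 8: stall // r0:81,r1:Mul2,r2:Mul1,r3:6,r4:14
cycle 9: stall // r0:81,r1:Mul2,r2:Mul1,r3:6,r4:14
cycle 10: CDB Mul2=729; issue MUL r1<-Mul2 // r0:81,r1:Mul2,r2:Mul1,r3:6,r4:14
cycle 11: issue ADD r2<-Add1 // r0:81,r1:Mul2,r2:Add1,r3:6,r4:14
cycle 12: - // r0:81,r1:Mul2,r2:Add1,r3:6,r4:14
cycle 13: - // r0:81,r1:Mul2,r2:Add1,r3:6,r4:14
cycle 14: CDB Mul1=4374 // r0:81,r1:Mul2,r2:Add1,r3:6,r4:14
cycle 15: CDB Mul2=4374 // r0:81,r1:4374,r2:Add1,r3:6,r4:14
cycle 16: - // r0:81,r1:4374,r2:Add1,r3:6,r4:14
cycle 17: - // r0:81,r1:4374,r2:Add1,r3:6,r4:14
cycle 18: CDB Add1=8748 // r0:81,r1:4374,r2:8748,r3:6,r4:14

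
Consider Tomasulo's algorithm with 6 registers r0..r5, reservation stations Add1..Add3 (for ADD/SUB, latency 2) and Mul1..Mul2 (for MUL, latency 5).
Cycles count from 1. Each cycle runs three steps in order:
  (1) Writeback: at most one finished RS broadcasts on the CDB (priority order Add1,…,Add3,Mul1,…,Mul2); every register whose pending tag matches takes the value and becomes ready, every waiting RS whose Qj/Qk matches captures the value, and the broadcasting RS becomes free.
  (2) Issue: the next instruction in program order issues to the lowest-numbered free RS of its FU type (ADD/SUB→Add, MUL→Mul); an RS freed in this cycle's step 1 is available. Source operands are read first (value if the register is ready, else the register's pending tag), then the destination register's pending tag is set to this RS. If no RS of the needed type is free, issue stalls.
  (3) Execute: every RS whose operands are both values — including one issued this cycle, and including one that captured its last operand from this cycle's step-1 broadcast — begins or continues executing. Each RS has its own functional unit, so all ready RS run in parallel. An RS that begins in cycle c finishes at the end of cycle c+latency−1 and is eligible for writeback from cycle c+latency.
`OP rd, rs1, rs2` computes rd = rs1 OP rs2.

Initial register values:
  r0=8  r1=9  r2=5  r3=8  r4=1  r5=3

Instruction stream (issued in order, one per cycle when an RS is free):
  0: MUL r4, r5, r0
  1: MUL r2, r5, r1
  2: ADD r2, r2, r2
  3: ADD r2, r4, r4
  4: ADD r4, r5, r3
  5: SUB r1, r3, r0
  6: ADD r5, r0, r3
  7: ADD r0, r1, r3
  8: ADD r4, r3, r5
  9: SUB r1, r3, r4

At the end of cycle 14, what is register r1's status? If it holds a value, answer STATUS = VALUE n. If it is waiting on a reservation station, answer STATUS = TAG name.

STATUS = VALUE -16

c1: issue MUL r4<-Mul1 | r0:8,r1:9,r2:5,r3:8,r4:Mul1,r5:3
c2: issue MUL r2<-Mul2 | r0:8,r1:9,r2:Mul2,r3:8,r4:Mul1,r5:3
c3: issue ADD r2<-Add1 | r0:8,r1:9,r2:Add1,r3:8,r4:Mul1,r5:3
c4: issue ADD r2<-Add2 | r0:8,r1:9,r2:Add2,r3:8,r4:Mul1,r5:3
c5: issue ADD r4<-Add3 | r0:8,r1:9,r2:Add2,r3:8,r4:Add3,r5:3
c6: CDB Mul1=24; stall | r0:8,r1:9,r2:Add2,r3:8,r4:Add3,r5:3
c7: CDB Add3=11; issue SUB r1<-Add3 | r0:8,r1:Add3,r2:Add2,r3:8,r4:11,r5:3
c8: CDB Add2=48; issue ADD r5<-Add2 | r0:8,r1:Add3,r2:48,r3:8,r4:11,r5:Add2
c9: CDB Add3=0; issue ADD r0<-Add3 | r0:Add3,r1:0,r2:48,r3:8,r4:11,r5:Add2
c10: CDB Add2=16; issue ADD r4<-Add2 | r0:Add3,r1:0,r2:48,r3:8,r4:Add2,r5:16
c11: CDB Add3=8; issue SUB r1<-Add3 | r0:8,r1:Add3,r2:48,r3:8,r4:Add2,r5:16
c12: CDB Add2=24 | r0:8,r1:Add3,r2:48,r3:8,r4:24,r5:16
c13: CDB Mul2=27 | r0:8,r1:Add3,r2:48,r3:8,r4:24,r5:16
c14: CDB Add3=-16 | r0:8,r1:-16,r2:48,r3:8,r4:24,r5:16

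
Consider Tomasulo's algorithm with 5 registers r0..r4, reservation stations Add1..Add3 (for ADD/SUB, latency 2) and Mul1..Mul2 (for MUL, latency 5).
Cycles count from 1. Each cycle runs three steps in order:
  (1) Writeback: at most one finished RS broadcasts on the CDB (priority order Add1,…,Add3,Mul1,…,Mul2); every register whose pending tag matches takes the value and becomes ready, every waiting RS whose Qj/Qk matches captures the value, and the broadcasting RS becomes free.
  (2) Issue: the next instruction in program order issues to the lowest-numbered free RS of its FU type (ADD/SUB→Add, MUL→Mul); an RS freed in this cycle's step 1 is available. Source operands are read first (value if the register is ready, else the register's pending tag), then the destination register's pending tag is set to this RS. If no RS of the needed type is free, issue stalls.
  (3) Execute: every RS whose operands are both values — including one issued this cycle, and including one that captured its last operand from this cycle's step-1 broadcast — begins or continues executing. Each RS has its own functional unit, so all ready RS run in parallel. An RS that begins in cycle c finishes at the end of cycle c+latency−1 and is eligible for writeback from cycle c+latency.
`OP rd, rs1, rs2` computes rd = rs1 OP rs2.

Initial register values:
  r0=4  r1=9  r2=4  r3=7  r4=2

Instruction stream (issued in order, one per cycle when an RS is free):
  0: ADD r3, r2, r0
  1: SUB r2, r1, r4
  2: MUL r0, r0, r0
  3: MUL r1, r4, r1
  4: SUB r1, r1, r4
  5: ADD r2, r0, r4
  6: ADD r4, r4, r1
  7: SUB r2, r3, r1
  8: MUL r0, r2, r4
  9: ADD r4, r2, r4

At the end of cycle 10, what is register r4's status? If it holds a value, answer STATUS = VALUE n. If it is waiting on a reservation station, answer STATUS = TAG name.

c1: issue ADD r3<-Add1 | r0:4,r1:9,r2:4,r3:Add1,r4:2
c2: issue SUB r2<-Add2 | r0:4,r1:9,r2:Add2,r3:Add1,r4:2
c3: CDB Add1=8; issue MUL r0<-Mul1 | r0:Mul1,r1:9,r2:Add2,r3:8,r4:2
c4: CDB Add2=7; issue MUL r1<-Mul2 | r0:Mul1,r1:Mul2,r2:7,r3:8,r4:2
c5: issue SUB r1<-Add1 | r0:Mul1,r1:Add1,r2:7,r3:8,r4:2
c6: issue ADD r2<-Add2 | r0:Mul1,r1:Add1,r2:Add2,r3:8,r4:2
c7: issue ADD r4<-Add3 | r0:Mul1,r1:Add1,r2:Add2,r3:8,r4:Add3
c8: CDB Mul1=16; stall | r0:16,r1:Add1,r2:Add2,r3:8,r4:Add3
c9: CDB Mul2=18; stall | r0:16,r1:Add1,r2:Add2,r3:8,r4:Add3
c10: CDB Add2=18; issue SUB r2<-Add2 | r0:16,r1:Add1,r2:Add2,r3:8,r4:Add3

STATUS = TAG Add3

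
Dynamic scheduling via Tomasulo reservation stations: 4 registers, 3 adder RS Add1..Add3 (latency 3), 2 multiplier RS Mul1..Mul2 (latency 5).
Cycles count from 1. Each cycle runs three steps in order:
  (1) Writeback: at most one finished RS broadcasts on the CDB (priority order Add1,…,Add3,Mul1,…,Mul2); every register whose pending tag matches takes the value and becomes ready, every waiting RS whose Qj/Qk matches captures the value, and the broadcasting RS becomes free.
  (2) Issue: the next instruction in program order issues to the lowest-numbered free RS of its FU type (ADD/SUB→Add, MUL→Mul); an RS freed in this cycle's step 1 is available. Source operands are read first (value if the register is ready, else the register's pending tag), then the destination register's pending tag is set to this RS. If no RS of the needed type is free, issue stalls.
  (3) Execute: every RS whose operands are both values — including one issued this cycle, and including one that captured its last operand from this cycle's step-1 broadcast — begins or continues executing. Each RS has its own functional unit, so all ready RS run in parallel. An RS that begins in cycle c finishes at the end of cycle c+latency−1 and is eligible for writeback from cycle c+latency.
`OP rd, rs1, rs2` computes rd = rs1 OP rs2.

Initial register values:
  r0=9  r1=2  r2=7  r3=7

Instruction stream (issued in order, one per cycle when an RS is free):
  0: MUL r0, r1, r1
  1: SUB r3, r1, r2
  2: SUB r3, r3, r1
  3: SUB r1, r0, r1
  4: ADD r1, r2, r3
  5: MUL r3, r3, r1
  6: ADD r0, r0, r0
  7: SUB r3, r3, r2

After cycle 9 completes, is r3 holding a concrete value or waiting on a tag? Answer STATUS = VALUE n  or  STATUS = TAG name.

cycle 1: issue MUL r0<-Mul1 // r0:Mul1,r1:2,r2:7,r3:7
cycle 2: issue SUB r3<-Add1 // r0:Mul1,r1:2,r2:7,r3:Add1
cycle 3: issue SUB r3<-Add2 // r0:Mul1,r1:2,r2:7,r3:Add2
cycle 4: issue SUB r1<-Add3 // r0:Mul1,r1:Add3,r2:7,r3:Add2
cycle 5: CDB Add1=-5; issue ADD r1<-Add1 // r0:Mul1,r1:Add1,r2:7,r3:Add2
cycle 6: CDB Mul1=4; issue MUL r3<-Mul1 // r0:4,r1:Add1,r2:7,r3:Mul1
cycle 7: stall // r0:4,r1:Add1,r2:7,r3:Mul1
cycle 8: CDB Add2=-7; issue ADD r0<-Add2 // r0:Add2,r1:Add1,r2:7,r3:Mul1
cycle 9: CDB Add3=2; issue SUB r3<-Add3 // r0:Add2,r1:Add1,r2:7,r3:Add3

STATUS = TAG Add3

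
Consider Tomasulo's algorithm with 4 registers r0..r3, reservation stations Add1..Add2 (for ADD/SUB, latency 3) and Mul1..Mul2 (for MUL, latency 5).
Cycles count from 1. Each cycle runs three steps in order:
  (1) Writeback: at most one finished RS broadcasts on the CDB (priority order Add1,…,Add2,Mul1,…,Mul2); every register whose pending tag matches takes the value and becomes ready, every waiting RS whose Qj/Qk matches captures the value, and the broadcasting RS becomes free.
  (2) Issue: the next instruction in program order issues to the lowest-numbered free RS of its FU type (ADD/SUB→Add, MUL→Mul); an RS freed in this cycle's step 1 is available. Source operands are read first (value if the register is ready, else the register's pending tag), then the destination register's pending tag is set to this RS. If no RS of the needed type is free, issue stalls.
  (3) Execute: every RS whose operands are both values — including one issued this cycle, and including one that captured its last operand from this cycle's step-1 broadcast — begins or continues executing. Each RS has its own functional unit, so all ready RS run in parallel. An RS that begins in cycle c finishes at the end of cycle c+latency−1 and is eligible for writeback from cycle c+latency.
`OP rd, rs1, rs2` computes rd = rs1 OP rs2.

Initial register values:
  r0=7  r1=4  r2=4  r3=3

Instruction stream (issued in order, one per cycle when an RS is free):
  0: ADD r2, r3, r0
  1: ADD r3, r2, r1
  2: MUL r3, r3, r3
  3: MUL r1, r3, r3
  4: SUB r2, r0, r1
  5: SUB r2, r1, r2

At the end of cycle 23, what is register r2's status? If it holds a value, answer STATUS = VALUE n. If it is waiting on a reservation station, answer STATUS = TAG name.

  c1: issue ADD r2<-Add1  regs: r0:7,r1:4,r2:Add1,r3:3
  c2: issue ADD r3<-Add2  regs: r0:7,r1:4,r2:Add1,r3:Add2
  c3: issue MUL r3<-Mul1  regs: r0:7,r1:4,r2:Add1,r3:Mul1
  c4: CDB Add1=10; issue MUL r1<-Mul2  regs: r0:7,r1:Mul2,r2:10,r3:Mul1
  c5: issue SUB r2<-Add1  regs: r0:7,r1:Mul2,r2:Add1,r3:Mul1
  c6: stall  regs: r0:7,r1:Mul2,r2:Add1,r3:Mul1
  c7: CDB Add2=14; issue SUB r2<-Add2  regs: r0:7,r1:Mul2,r2:Add2,r3:Mul1
  c8: -  regs: r0:7,r1:Mul2,r2:Add2,r3:Mul1
  c9: -  regs: r0:7,r1:Mul2,r2:Add2,r3:Mul1
  c10: -  regs: r0:7,r1:Mul2,r2:Add2,r3:Mul1
  c11: -  regs: r0:7,r1:Mul2,r2:Add2,r3:Mul1
  c12: CDB Mul1=196  regs: r0:7,r1:Mul2,r2:Add2,r3:196
  c13: -  regs: r0:7,r1:Mul2,r2:Add2,r3:196
  c14: -  regs: r0:7,r1:Mul2,r2:Add2,r3:196
  c15: -  regs: r0:7,r1:Mul2,r2:Add2,r3:196
  c16: -  regs: r0:7,r1:Mul2,r2:Add2,r3:196
  c17: CDB Mul2=38416  regs: r0:7,r1:38416,r2:Add2,r3:196
  c18: -  regs: r0:7,r1:38416,r2:Add2,r3:196
  c19: -  regs: r0:7,r1:38416,r2:Add2,r3:196
  c20: CDB Add1=-38409  regs: r0:7,r1:38416,r2:Add2,r3:196
  c21: -  regs: r0:7,r1:38416,r2:Add2,r3:196
  c22: -  regs: r0:7,r1:38416,r2:Add2,r3:196
  c23: CDB Add2=76825  regs: r0:7,r1:38416,r2:76825,r3:196

STATUS = VALUE 76825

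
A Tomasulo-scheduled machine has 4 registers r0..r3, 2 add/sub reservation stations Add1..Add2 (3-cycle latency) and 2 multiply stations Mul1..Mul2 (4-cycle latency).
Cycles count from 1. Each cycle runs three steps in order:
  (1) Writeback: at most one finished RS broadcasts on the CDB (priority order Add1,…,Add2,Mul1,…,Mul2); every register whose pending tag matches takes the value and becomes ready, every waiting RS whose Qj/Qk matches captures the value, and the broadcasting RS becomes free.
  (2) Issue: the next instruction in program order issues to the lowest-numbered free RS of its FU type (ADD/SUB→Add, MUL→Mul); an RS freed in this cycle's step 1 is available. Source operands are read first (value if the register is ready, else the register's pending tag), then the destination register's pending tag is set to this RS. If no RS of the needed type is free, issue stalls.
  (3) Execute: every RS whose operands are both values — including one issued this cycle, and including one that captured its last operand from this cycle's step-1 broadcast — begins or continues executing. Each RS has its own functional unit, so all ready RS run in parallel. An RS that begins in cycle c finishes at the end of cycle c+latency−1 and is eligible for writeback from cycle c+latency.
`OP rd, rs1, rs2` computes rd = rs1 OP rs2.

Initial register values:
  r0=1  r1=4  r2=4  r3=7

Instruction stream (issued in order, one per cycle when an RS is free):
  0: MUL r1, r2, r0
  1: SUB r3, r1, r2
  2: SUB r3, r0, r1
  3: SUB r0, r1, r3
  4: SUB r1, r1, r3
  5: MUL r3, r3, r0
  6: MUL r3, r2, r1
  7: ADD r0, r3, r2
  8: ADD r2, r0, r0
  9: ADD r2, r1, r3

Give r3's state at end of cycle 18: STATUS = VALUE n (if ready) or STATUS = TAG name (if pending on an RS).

cycle 1: issue MUL r1<-Mul1 // r0:1,r1:Mul1,r2:4,r3:7
cycle 2: issue SUB r3<-Add1 // r0:1,r1:Mul1,r2:4,r3:Add1
cycle 3: issue SUB r3<-Add2 // r0:1,r1:Mul1,r2:4,r3:Add2
cycle 4: stall // r0:1,r1:Mul1,r2:4,r3:Add2
cycle 5: CDB Mul1=4; stall // r0:1,r1:4,r2:4,r3:Add2
cycle 6: stall // r0:1,r1:4,r2:4,r3:Add2
cycle 7: stall // r0:1,r1:4,r2:4,r3:Add2
cycle 8: CDB Add1=0; issue SUB r0<-Add1 // r0:Add1,r1:4,r2:4,r3:Add2
cycle 9: CDB Add2=-3; issue SUB r1<-Add2 // r0:Add1,r1:Add2,r2:4,r3:-3
cycle 10: issue MUL r3<-Mul1 // r0:Add1,r1:Add2,r2:4,r3:Mul1
cycle 11: issue MUL r3<-Mul2 // r0:Add1,r1:Add2,r2:4,r3:Mul2
cycle 12: CDB Add1=7; issue ADD r0<-Add1 // r0:Add1,r1:Add2,r2:4,r3:Mul2
cycle 13: CDB Add2=7; issue ADD r2<-Add2 // r0:Add1,r1:7,r2:Add2,r3:Mul2
cycle 14: stall // r0:Add1,r1:7,r2:Add2,r3:Mul2
cycle 15: stall // r0:Add1,r1:7,r2:Add2,r3:Mul2
cycle 16: CDB Mul1=-21; stall // r0:Add1,r1:7,r2:Add2,r3:Mul2
cycle 17: CDB Mul2=28; stall // r0:Add1,r1:7,r2:Add2,r3:28
cycle 18: stall // r0:Add1,r1:7,r2:Add2,r3:28

STATUS = VALUE 28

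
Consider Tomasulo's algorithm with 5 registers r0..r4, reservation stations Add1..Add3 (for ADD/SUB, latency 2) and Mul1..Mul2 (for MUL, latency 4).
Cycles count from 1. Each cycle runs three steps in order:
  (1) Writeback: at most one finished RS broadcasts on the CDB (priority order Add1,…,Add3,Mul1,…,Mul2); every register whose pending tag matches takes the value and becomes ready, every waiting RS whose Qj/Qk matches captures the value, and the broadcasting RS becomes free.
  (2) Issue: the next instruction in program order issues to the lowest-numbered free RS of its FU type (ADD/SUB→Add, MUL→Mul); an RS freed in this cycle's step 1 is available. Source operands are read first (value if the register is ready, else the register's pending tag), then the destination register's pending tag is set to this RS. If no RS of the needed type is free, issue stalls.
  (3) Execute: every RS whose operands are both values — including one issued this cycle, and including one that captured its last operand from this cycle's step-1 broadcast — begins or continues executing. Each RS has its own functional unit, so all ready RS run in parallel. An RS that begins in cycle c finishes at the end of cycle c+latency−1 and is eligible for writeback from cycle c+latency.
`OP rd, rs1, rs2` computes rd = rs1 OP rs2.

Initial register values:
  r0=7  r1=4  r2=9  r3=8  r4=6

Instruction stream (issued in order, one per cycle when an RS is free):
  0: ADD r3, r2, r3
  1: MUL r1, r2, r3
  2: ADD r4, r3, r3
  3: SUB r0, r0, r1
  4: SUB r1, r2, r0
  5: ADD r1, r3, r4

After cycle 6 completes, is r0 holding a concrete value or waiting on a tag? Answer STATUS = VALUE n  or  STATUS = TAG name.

  c1: issue ADD r3<-Add1  regs: r0:7,r1:4,r2:9,r3:Add1,r4:6
  c2: issue MUL r1<-Mul1  regs: r0:7,r1:Mul1,r2:9,r3:Add1,r4:6
  c3: CDB Add1=17; issue ADD r4<-Add1  regs: r0:7,r1:Mul1,r2:9,r3:17,r4:Add1
  c4: issue SUB r0<-Add2  regs: r0:Add2,r1:Mul1,r2:9,r3:17,r4:Add1
  c5: CDB Add1=34; issue SUB r1<-Add1  regs: r0:Add2,r1:Add1,r2:9,r3:17,r4:34
  c6: issue ADD r1<-Add3  regs: r0:Add2,r1:Add3,r2:9,r3:17,r4:34

STATUS = TAG Add2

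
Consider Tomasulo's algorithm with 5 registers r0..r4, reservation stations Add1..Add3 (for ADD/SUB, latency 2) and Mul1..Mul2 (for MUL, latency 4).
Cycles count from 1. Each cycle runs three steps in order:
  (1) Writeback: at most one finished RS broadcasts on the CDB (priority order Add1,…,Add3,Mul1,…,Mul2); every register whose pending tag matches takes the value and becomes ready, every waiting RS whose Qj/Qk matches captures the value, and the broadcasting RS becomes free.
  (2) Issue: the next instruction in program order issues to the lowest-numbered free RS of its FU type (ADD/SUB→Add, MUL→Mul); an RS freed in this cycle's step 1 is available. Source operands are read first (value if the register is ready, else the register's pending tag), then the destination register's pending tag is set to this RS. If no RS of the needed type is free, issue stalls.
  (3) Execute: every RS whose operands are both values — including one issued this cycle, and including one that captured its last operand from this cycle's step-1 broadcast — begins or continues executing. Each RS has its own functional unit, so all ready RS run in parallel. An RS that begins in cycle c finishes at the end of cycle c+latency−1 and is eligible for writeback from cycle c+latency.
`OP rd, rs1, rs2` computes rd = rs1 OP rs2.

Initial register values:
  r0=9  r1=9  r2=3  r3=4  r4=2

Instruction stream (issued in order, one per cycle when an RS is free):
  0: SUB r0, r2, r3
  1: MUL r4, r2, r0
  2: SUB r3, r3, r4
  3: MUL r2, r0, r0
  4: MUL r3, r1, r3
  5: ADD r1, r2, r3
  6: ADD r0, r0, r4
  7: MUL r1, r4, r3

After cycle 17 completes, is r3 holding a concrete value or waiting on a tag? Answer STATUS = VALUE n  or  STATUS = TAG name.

STATUS = VALUE 63

  c1: issue SUB r0<-Add1  regs: r0:Add1,r1:9,r2:3,r3:4,r4:2
  c2: issue MUL r4<-Mul1  regs: r0:Add1,r1:9,r2:3,r3:4,r4:Mul1
  c3: CDB Add1=-1; issue SUB r3<-Add1  regs: r0:-1,r1:9,r2:3,r3:Add1,r4:Mul1
  c4: issue MUL r2<-Mul2  regs: r0:-1,r1:9,r2:Mul2,r3:Add1,r4:Mul1
  c5: stall  regs: r0:-1,r1:9,r2:Mul2,r3:Add1,r4:Mul1
  c6: stall  regs: r0:-1,r1:9,r2:Mul2,r3:Add1,r4:Mul1
  c7: CDB Mul1=-3; issue MUL r3<-Mul1  regs: r0:-1,r1:9,r2:Mul2,r3:Mul1,r4:-3
  c8: CDB Mul2=1; issue ADD r1<-Add2  regs: r0:-1,r1:Add2,r2:1,r3:Mul1,r4:-3
  c9: CDB Add1=7; issue ADD r0<-Add1  regs: r0:Add1,r1:Add2,r2:1,r3:Mul1,r4:-3
  c10: issue MUL r1<-Mul2  regs: r0:Add1,r1:Mul2,r2:1,r3:Mul1,r4:-3
  c11: CDB Add1=-4  regs: r0:-4,r1:Mul2,r2:1,r3:Mul1,r4:-3
  c12: -  regs: r0:-4,r1:Mul2,r2:1,r3:Mul1,r4:-3
  c13: CDB Mul1=63  regs: r0:-4,r1:Mul2,r2:1,r3:63,r4:-3
  c14: -  regs: r0:-4,r1:Mul2,r2:1,r3:63,r4:-3
  c15: CDB Add2=64  regs: r0:-4,r1:Mul2,r2:1,r3:63,r4:-3
  c16: -  regs: r0:-4,r1:Mul2,r2:1,r3:63,r4:-3
  c17: CDB Mul2=-189  regs: r0:-4,r1:-189,r2:1,r3:63,r4:-3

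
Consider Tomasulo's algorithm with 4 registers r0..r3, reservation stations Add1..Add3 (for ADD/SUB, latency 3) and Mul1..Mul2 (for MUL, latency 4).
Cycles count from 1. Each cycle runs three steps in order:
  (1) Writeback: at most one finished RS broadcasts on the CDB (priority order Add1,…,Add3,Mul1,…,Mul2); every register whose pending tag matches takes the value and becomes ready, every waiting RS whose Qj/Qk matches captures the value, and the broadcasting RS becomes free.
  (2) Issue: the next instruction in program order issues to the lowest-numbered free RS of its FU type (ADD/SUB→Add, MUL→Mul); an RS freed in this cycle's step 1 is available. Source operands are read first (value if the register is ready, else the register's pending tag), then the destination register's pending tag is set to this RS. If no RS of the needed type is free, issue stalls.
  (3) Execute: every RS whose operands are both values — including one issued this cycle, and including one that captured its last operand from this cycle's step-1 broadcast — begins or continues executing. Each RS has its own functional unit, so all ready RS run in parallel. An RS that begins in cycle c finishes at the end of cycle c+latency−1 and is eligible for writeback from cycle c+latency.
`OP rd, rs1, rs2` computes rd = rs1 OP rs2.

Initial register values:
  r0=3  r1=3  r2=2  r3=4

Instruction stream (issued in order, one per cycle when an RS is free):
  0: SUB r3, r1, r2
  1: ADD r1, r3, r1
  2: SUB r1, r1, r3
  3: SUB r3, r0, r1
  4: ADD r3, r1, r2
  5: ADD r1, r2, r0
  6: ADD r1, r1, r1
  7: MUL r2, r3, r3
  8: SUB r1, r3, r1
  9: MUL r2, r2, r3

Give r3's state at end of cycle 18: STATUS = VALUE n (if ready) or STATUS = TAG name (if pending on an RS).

STATUS = VALUE 5

c1: issue SUB r3<-Add1 | r0:3,r1:3,r2:2,r3:Add1
c2: issue ADD r1<-Add2 | r0:3,r1:Add2,r2:2,r3:Add1
c3: issue SUB r1<-Add3 | r0:3,r1:Add3,r2:2,r3:Add1
c4: CDB Add1=1; issue SUB r3<-Add1 | r0:3,r1:Add3,r2:2,r3:Add1
c5: stall | r0:3,r1:Add3,r2:2,r3:Add1
c6: stall | r0:3,r1:Add3,r2:2,r3:Add1
c7: CDB Add2=4; issue ADD r3<-Add2 | r0:3,r1:Add3,r2:2,r3:Add2
c8: stall | r0:3,r1:Add3,r2:2,r3:Add2
c9: stall | r0:3,r1:Add3,r2:2,r3:Add2
c10: CDB Add3=3; issue ADD r1<-Add3 | r0:3,r1:Add3,r2:2,r3:Add2
c11: stall | r0:3,r1:Add3,r2:2,r3:Add2
c12: stall | r0:3,r1:Add3,r2:2,r3:Add2
c13: CDB Add1=0; issue ADD r1<-Add1 | r0:3,r1:Add1,r2:2,r3:Add2
c14: CDB Add2=5; issue MUL r2<-Mul1 | r0:3,r1:Add1,r2:Mul1,r3:5
c15: CDB Add3=5; issue SUB r1<-Add2 | r0:3,r1:Add2,r2:Mul1,r3:5
c16: issue MUL r2<-Mul2 | r0:3,r1:Add2,r2:Mul2,r3:5
c17: - | r0:3,r1:Add2,r2:Mul2,r3:5
c18: CDB Add1=10 | r0:3,r1:Add2,r2:Mul2,r3:5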